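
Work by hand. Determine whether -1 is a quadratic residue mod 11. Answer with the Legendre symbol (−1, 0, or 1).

Euler's criterion: (-1/11) ≡ 10^5 (mod 11).
10^2 ≡ 1 (mod 11)
10^4 ≡ 1 (mod 11)
10^5 = 10^(4+1) ≡ 10 (mod 11).
Result is 10 ≡ −1, so (-1/11) = −1.

-1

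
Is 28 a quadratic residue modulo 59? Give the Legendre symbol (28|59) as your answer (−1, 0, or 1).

Pull out 2^2: since 59 ≡ 3 (mod 8), (2/59) = -1, so (2/59)^2 = +1.
Reciprocity: 7 ≡ 3 and 59 ≡ 3 (mod 4), so (7/59) = −(59/7).
Reduce top mod 7: now compute (3/7).
Reciprocity: 3 ≡ 3 and 7 ≡ 3 (mod 4), so (3/7) = −(7/3).
Reduce top mod 3: now compute (1/3).
Reached (1/3) = 1. Collecting the sign flips along the way, the symbol is +1.

1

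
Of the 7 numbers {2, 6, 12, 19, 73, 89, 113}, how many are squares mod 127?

4

(2/127) = +1 → QR.
(6/127) = -1 → non-residue.
(12/127) = -1 → non-residue.
(19/127) = +1 → QR.
(73/127) = +1 → QR.
(89/127) = -1 → non-residue.
(113/127) = +1 → QR.
Total quadratic residues among the 7: 4.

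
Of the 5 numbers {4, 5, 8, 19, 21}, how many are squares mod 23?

(4/23) = +1 → QR.
(5/23) = -1 → non-residue.
(8/23) = +1 → QR.
(19/23) = -1 → non-residue.
(21/23) = -1 → non-residue.
Total quadratic residues among the 5: 2.

2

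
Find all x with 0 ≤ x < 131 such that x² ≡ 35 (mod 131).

Since 131 ≡ 3 (mod 4), a square root of 35 is 35^((131+1)/4) = 35^33 mod 131.
Repeated squaring: 35^2≡46, 35^4≡20, 35^8≡7, 35^16≡49, 35^32≡43 (mod 131).
35^33 = 35^(32+1) ≡ 64 (mod 131).
Check: 64² = 4096 ≡ 35 (mod 131). The two roots are 64 and 67.

64, 67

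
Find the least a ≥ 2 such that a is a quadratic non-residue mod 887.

(2/887) = +1, so 2 is a residue.
(3/887) = +1, so 3 is a residue.
(4/887) = +1, so 4 is a residue.
(5/887) = −1, so 5 is the smallest positive non-residue mod 887.

5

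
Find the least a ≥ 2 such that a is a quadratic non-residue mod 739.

2

(2/739) = −1, so 2 is the smallest positive non-residue mod 739.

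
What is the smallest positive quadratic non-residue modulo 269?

2

(2/269) = −1, so 2 is the smallest positive non-residue mod 269.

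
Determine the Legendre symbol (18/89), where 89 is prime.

1

Pull out 2: since 89 ≡ 1 (mod 8), (2/89) = +1.
Reciprocity: 9 ≡ 1 and 89 ≡ 1 (mod 4), so (9/89) = +(89/9).
Reduce top mod 9: now compute (8/9).
Pull out 2^3: since 9 ≡ 1 (mod 8), (2/9) = +1, so (2/9)^3 = +1.
Reached (1/9) = 1. Collecting the sign flips along the way, the symbol is +1.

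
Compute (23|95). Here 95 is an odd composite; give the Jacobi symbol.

-1

Reciprocity: 23 ≡ 3 and 95 ≡ 3 (mod 4), so (23/95) = −(95/23).
Reduce top mod 23: now compute (3/23).
Reciprocity: 3 ≡ 3 and 23 ≡ 3 (mod 4), so (3/23) = −(23/3).
Reduce top mod 3: now compute (2/3).
Pull out 2: since 3 ≡ 3 (mod 8), (2/3) = -1.
Reached (1/3) = 1. Collecting the sign flips along the way, the symbol is -1.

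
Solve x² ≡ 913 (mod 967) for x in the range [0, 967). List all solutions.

93, 874

Since 967 ≡ 3 (mod 4), a square root of 913 is 913^((967+1)/4) = 913^242 mod 967.
Repeated squaring: 913^2≡15, 913^4≡225, 913^8≡341, 913^16≡241, 913^32≡61, 913^64≡820, 913^128≡335 (mod 967).
913^242 = 913^(128+64+32+16+2) ≡ 874 (mod 967).
Check: 874² = 763876 ≡ 913 (mod 967). The two roots are 93 and 874.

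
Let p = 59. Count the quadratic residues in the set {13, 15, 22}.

2

(13/59) = -1 → non-residue.
(15/59) = +1 → QR.
(22/59) = +1 → QR.
Total quadratic residues among the 3: 2.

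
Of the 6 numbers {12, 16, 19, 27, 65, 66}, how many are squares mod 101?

3

(12/101) = -1 → non-residue.
(16/101) = +1 → QR.
(19/101) = +1 → QR.
(27/101) = -1 → non-residue.
(65/101) = +1 → QR.
(66/101) = -1 → non-residue.
Total quadratic residues among the 6: 3.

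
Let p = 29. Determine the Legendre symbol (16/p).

1

Euler's criterion: (16/29) ≡ 16^14 (mod 29).
16^2 ≡ 24 (mod 29)
16^4 ≡ 25 (mod 29)
16^8 ≡ 16 (mod 29)
16^14 = 16^(8+4+2) ≡ 1 (mod 29).
Result is 1, so (16/29) = 1.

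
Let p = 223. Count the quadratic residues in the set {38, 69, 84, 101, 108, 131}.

4

(38/223) = +1 → QR.
(69/223) = +1 → QR.
(84/223) = -1 → non-residue.
(101/223) = +1 → QR.
(108/223) = -1 → non-residue.
(131/223) = +1 → QR.
Total quadratic residues among the 6: 4.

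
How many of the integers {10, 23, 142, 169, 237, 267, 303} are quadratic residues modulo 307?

(10/307) = +1 → QR.
(23/307) = -1 → non-residue.
(142/307) = -1 → non-residue.
(169/307) = +1 → QR.
(237/307) = -1 → non-residue.
(267/307) = -1 → non-residue.
(303/307) = -1 → non-residue.
Total quadratic residues among the 7: 2.

2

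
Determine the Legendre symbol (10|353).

Pull out 2: since 353 ≡ 1 (mod 8), (2/353) = +1.
Reciprocity: 5 ≡ 1 and 353 ≡ 1 (mod 4), so (5/353) = +(353/5).
Reduce top mod 5: now compute (3/5).
Reciprocity: 3 ≡ 3 and 5 ≡ 1 (mod 4), so (3/5) = +(5/3).
Reduce top mod 3: now compute (2/3).
Pull out 2: since 3 ≡ 3 (mod 8), (2/3) = -1.
Reached (1/3) = 1. Collecting the sign flips along the way, the symbol is -1.

-1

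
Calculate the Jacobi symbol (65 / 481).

Reciprocity: 65 ≡ 1 and 481 ≡ 1 (mod 4), so (65/481) = +(481/65).
Reduce top mod 65: now compute (26/65).
Pull out 2: since 65 ≡ 1 (mod 8), (2/65) = +1.
Reciprocity: 13 ≡ 1 and 65 ≡ 1 (mod 4), so (13/65) = +(65/13).
Reduce top mod 13: now compute (0/13).
Top reduces to 0: gcd > 1, so the symbol is 0.

0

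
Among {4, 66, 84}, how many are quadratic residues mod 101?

2

(4/101) = +1 → QR.
(66/101) = -1 → non-residue.
(84/101) = +1 → QR.
Total quadratic residues among the 3: 2.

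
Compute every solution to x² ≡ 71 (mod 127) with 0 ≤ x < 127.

Since 127 ≡ 3 (mod 4), a square root of 71 is 71^((127+1)/4) = 71^32 mod 127.
Repeated squaring: 71^2≡88, 71^4≡124, 71^8≡9, 71^16≡81, 71^32≡84 (mod 127).
71^32 = 71^(32) ≡ 84 (mod 127).
Check: 84² = 7056 ≡ 71 (mod 127). The two roots are 43 and 84.

43, 84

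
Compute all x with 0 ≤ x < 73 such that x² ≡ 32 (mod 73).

18, 55

73 ≡ 1 (mod 4), so we find a root by search.
Trying successive values, 18² = 324 ≡ 32 (mod 73). The other root is 73 − 18 = 55.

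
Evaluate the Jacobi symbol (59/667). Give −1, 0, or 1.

1

Reciprocity: 59 ≡ 3 and 667 ≡ 3 (mod 4), so (59/667) = −(667/59).
Reduce top mod 59: now compute (18/59).
Pull out 2: since 59 ≡ 3 (mod 8), (2/59) = -1.
Reciprocity: 9 ≡ 1 and 59 ≡ 3 (mod 4), so (9/59) = +(59/9).
Reduce top mod 9: now compute (5/9).
Reciprocity: 5 ≡ 1 and 9 ≡ 1 (mod 4), so (5/9) = +(9/5).
Reduce top mod 5: now compute (4/5).
Pull out 2^2: since 5 ≡ 5 (mod 8), (2/5) = -1, so (2/5)^2 = +1.
Reached (1/5) = 1. Collecting the sign flips along the way, the symbol is +1.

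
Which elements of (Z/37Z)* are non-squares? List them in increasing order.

Square k = 1,…,18 (k and 37−k give the same square):
1²=1, 2²=4, 3²=9, 4²=16, 5²=25, 6²=36, 7²≡12, 8²≡27, 9²≡7, 10²≡26, 11²≡10, 12²≡33, 13²≡21, 14²≡11, 15²≡3, 16²≡34, 17²≡30, 18²≡28 (mod 37).
The residues are {1, 3, 4, 7, 9, 10, 11, 12, 16, 21, 25, 26, 27, 28, 30, 33, 34, 36}; the non-residues are the remaining 18 nonzero classes.

2 5 6 8 13 14 15 17 18 19 20 22 23 24 29 31 32 35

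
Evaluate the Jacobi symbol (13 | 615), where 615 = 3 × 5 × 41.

Reciprocity: 13 ≡ 1 and 615 ≡ 3 (mod 4), so (13/615) = +(615/13).
Reduce top mod 13: now compute (4/13).
Pull out 2^2: since 13 ≡ 5 (mod 8), (2/13) = -1, so (2/13)^2 = +1.
Reached (1/13) = 1. Collecting the sign flips along the way, the symbol is +1.

1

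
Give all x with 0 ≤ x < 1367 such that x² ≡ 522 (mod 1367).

535, 832

Since 1367 ≡ 3 (mod 4), a square root of 522 is 522^((1367+1)/4) = 522^342 mod 1367.
Repeated squaring: 522^2≡451, 522^4≡1085, 522^8≡238, 522^16≡597, 522^32≡989, 522^64≡716, 522^128≡31, 522^256≡961 (mod 1367).
522^342 = 522^(256+64+16+4+2) ≡ 535 (mod 1367).
Check: 535² = 286225 ≡ 522 (mod 1367). The two roots are 535 and 832.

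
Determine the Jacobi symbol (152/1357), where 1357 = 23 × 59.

1

Pull out 2^3: since 1357 ≡ 5 (mod 8), (2/1357) = -1, so (2/1357)^3 = -1.
Reciprocity: 19 ≡ 3 and 1357 ≡ 1 (mod 4), so (19/1357) = +(1357/19).
Reduce top mod 19: now compute (8/19).
Pull out 2^3: since 19 ≡ 3 (mod 8), (2/19) = -1, so (2/19)^3 = -1.
Reached (1/19) = 1. Collecting the sign flips along the way, the symbol is +1.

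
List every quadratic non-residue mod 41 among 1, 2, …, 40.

3 6 7 11 12 13 14 15 17 19 22 24 26 27 28 29 30 34 35 38

Square k = 1,…,20 (k and 41−k give the same square):
1²=1, 2²=4, 3²=9, 4²=16, 5²=25, 6²=36, 7²≡8, 8²≡23, 9²≡40, 10²≡18, 11²≡39, 12²≡21, 13²≡5, 14²≡32, 15²≡20, 16²≡10, 17²≡2, 18²≡37, 19²≡33, 20²≡31 (mod 41).
The residues are {1, 2, 4, 5, 8, 9, 10, 16, 18, 20, 21, 23, 25, 31, 32, 33, 36, 37, 39, 40}; the non-residues are the remaining 20 nonzero classes.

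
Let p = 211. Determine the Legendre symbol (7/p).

-1

Reciprocity: 7 ≡ 3 and 211 ≡ 3 (mod 4), so (7/211) = −(211/7).
Reduce top mod 7: now compute (1/7).
Reached (1/7) = 1. Collecting the sign flips along the way, the symbol is -1.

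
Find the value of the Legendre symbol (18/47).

1

Pull out 2: since 47 ≡ 7 (mod 8), (2/47) = +1.
Reciprocity: 9 ≡ 1 and 47 ≡ 3 (mod 4), so (9/47) = +(47/9).
Reduce top mod 9: now compute (2/9).
Pull out 2: since 9 ≡ 1 (mod 8), (2/9) = +1.
Reached (1/9) = 1. Collecting the sign flips along the way, the symbol is +1.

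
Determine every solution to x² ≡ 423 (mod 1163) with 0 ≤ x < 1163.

570, 593

Since 1163 ≡ 3 (mod 4), a square root of 423 is 423^((1163+1)/4) = 423^291 mod 1163.
Repeated squaring: 423^2≡990, 423^4≡854, 423^8≡115, 423^16≡432, 423^32≡544, 423^64≡534, 423^128≡221, 423^256≡1158 (mod 1163).
423^291 = 423^(256+32+2+1) ≡ 593 (mod 1163).
Check: 593² = 351649 ≡ 423 (mod 1163). The two roots are 570 and 593.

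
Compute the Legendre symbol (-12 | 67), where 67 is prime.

Euler's criterion: (-12/67) ≡ 55^33 (mod 67).
55^2 ≡ 10 (mod 67)
55^4 ≡ 33 (mod 67)
55^8 ≡ 17 (mod 67)
55^16 ≡ 21 (mod 67)
55^32 ≡ 39 (mod 67)
55^33 = 55^(32+1) ≡ 1 (mod 67).
Result is 1, so (-12/67) = 1.

1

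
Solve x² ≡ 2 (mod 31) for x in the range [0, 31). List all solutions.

8, 23

Since 31 ≡ 3 (mod 4), a square root of 2 is 2^((31+1)/4) = 2^8 mod 31.
Repeated squaring: 2^2≡4, 2^4≡16, 2^8≡8 (mod 31).
2^8 = 2^(8) ≡ 8 (mod 31).
Check: 8² = 64 ≡ 2 (mod 31). The two roots are 8 and 23.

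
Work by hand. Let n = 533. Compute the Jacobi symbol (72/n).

Pull out 2^3: since 533 ≡ 5 (mod 8), (2/533) = -1, so (2/533)^3 = -1.
Reciprocity: 9 ≡ 1 and 533 ≡ 1 (mod 4), so (9/533) = +(533/9).
Reduce top mod 9: now compute (2/9).
Pull out 2: since 9 ≡ 1 (mod 8), (2/9) = +1.
Reached (1/9) = 1. Collecting the sign flips along the way, the symbol is -1.

-1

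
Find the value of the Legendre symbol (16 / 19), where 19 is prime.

Pull out 2^4: since 19 ≡ 3 (mod 8), (2/19) = -1, so (2/19)^4 = +1.
Reached (1/19) = 1. Collecting the sign flips along the way, the symbol is +1.

1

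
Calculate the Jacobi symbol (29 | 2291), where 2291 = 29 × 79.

Reciprocity: 29 ≡ 1 and 2291 ≡ 3 (mod 4), so (29/2291) = +(2291/29).
Reduce top mod 29: now compute (0/29).
Top reduces to 0: gcd > 1, so the symbol is 0.

0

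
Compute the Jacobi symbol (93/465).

Reciprocity: 93 ≡ 1 and 465 ≡ 1 (mod 4), so (93/465) = +(465/93).
Reduce top mod 93: now compute (0/93).
Top reduces to 0: gcd > 1, so the symbol is 0.

0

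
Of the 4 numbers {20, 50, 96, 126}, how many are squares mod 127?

1

(20/127) = -1 → non-residue.
(50/127) = +1 → QR.
(96/127) = -1 → non-residue.
(126/127) = -1 → non-residue.
Total quadratic residues among the 4: 1.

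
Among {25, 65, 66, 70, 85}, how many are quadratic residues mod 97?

(25/97) = +1 → QR.
(65/97) = +1 → QR.
(66/97) = +1 → QR.
(70/97) = +1 → QR.
(85/97) = +1 → QR.
Total quadratic residues among the 5: 5.

5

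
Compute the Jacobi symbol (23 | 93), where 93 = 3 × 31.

Reciprocity: 23 ≡ 3 and 93 ≡ 1 (mod 4), so (23/93) = +(93/23).
Reduce top mod 23: now compute (1/23).
Reached (1/23) = 1. Collecting the sign flips along the way, the symbol is +1.

1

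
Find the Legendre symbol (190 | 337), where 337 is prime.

1

Euler's criterion: (190/337) ≡ 190^168 (mod 337).
190^2 ≡ 41 (mod 337)
190^4 ≡ 333 (mod 337)
190^8 ≡ 16 (mod 337)
190^16 ≡ 256 (mod 337)
190^32 ≡ 158 (mod 337)
190^64 ≡ 26 (mod 337)
190^128 ≡ 2 (mod 337)
190^168 = 190^(128+32+8) ≡ 1 (mod 337).
Result is 1, so (190/337) = 1.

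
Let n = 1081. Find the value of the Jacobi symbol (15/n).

1

Reciprocity: 15 ≡ 3 and 1081 ≡ 1 (mod 4), so (15/1081) = +(1081/15).
Reduce top mod 15: now compute (1/15).
Reached (1/15) = 1. Collecting the sign flips along the way, the symbol is +1.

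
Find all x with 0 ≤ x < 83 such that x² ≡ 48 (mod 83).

31, 52

Since 83 ≡ 3 (mod 4), a square root of 48 is 48^((83+1)/4) = 48^21 mod 83.
Repeated squaring: 48^2≡63, 48^4≡68, 48^8≡59, 48^16≡78 (mod 83).
48^21 = 48^(16+4+1) ≡ 31 (mod 83).
Check: 31² = 961 ≡ 48 (mod 83). The two roots are 31 and 52.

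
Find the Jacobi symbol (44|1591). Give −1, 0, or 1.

1

Pull out 2^2: since 1591 ≡ 7 (mod 8), (2/1591) = +1, so (2/1591)^2 = +1.
Reciprocity: 11 ≡ 3 and 1591 ≡ 3 (mod 4), so (11/1591) = −(1591/11).
Reduce top mod 11: now compute (7/11).
Reciprocity: 7 ≡ 3 and 11 ≡ 3 (mod 4), so (7/11) = −(11/7).
Reduce top mod 7: now compute (4/7).
Pull out 2^2: since 7 ≡ 7 (mod 8), (2/7) = +1, so (2/7)^2 = +1.
Reached (1/7) = 1. Collecting the sign flips along the way, the symbol is +1.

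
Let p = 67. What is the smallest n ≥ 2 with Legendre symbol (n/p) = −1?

(2/67) = −1, so 2 is the smallest positive non-residue mod 67.

2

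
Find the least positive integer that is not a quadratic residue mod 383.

5

(2/383) = +1, so 2 is a residue.
(3/383) = +1, so 3 is a residue.
(4/383) = +1, so 4 is a residue.
(5/383) = −1, so 5 is the smallest positive non-residue mod 383.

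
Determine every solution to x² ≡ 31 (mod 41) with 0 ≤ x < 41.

41 ≡ 1 (mod 4), so we find a root by search.
Trying successive values, 20² = 400 ≡ 31 (mod 41). The other root is 41 − 20 = 21.

20, 21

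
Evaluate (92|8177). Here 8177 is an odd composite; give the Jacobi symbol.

Pull out 2^2: since 8177 ≡ 1 (mod 8), (2/8177) = +1, so (2/8177)^2 = +1.
Reciprocity: 23 ≡ 3 and 8177 ≡ 1 (mod 4), so (23/8177) = +(8177/23).
Reduce top mod 23: now compute (12/23).
Pull out 2^2: since 23 ≡ 7 (mod 8), (2/23) = +1, so (2/23)^2 = +1.
Reciprocity: 3 ≡ 3 and 23 ≡ 3 (mod 4), so (3/23) = −(23/3).
Reduce top mod 3: now compute (2/3).
Pull out 2: since 3 ≡ 3 (mod 8), (2/3) = -1.
Reached (1/3) = 1. Collecting the sign flips along the way, the symbol is +1.

1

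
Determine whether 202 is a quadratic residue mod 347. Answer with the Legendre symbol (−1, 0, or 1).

Euler's criterion: (202/347) ≡ 202^173 (mod 347).
202^2 ≡ 205 (mod 347)
202^4 ≡ 38 (mod 347)
202^8 ≡ 56 (mod 347)
202^16 ≡ 13 (mod 347)
202^32 ≡ 169 (mod 347)
202^64 ≡ 107 (mod 347)
202^128 ≡ 345 (mod 347)
202^173 = 202^(128+32+8+4+1) ≡ 1 (mod 347).
Result is 1, so (202/347) = 1.

1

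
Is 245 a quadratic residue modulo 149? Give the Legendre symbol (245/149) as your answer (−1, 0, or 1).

Euler's criterion: (245/149) ≡ 96^74 (mod 149).
96^2 ≡ 127 (mod 149)
96^4 ≡ 37 (mod 149)
96^8 ≡ 28 (mod 149)
96^16 ≡ 39 (mod 149)
96^32 ≡ 31 (mod 149)
96^64 ≡ 67 (mod 149)
96^74 = 96^(64+8+2) ≡ 1 (mod 149).
Result is 1, so (245/149) = 1.

1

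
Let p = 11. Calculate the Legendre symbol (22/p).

0

First reduce: 22 ≡ 0 (mod 11).
Top reduces to 0: gcd > 1, so the symbol is 0.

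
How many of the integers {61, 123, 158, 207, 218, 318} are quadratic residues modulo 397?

3

(61/397) = -1 → non-residue.
(123/397) = -1 → non-residue.
(158/397) = -1 → non-residue.
(207/397) = +1 → QR.
(218/397) = +1 → QR.
(318/397) = +1 → QR.
Total quadratic residues among the 6: 3.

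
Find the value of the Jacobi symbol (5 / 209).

Reciprocity: 5 ≡ 1 and 209 ≡ 1 (mod 4), so (5/209) = +(209/5).
Reduce top mod 5: now compute (4/5).
Pull out 2^2: since 5 ≡ 5 (mod 8), (2/5) = -1, so (2/5)^2 = +1.
Reached (1/5) = 1. Collecting the sign flips along the way, the symbol is +1.

1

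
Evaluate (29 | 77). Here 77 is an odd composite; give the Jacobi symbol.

-1

Reciprocity: 29 ≡ 1 and 77 ≡ 1 (mod 4), so (29/77) = +(77/29).
Reduce top mod 29: now compute (19/29).
Reciprocity: 19 ≡ 3 and 29 ≡ 1 (mod 4), so (19/29) = +(29/19).
Reduce top mod 19: now compute (10/19).
Pull out 2: since 19 ≡ 3 (mod 8), (2/19) = -1.
Reciprocity: 5 ≡ 1 and 19 ≡ 3 (mod 4), so (5/19) = +(19/5).
Reduce top mod 5: now compute (4/5).
Pull out 2^2: since 5 ≡ 5 (mod 8), (2/5) = -1, so (2/5)^2 = +1.
Reached (1/5) = 1. Collecting the sign flips along the way, the symbol is -1.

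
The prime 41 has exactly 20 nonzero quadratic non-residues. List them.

3 6 7 11 12 13 14 15 17 19 22 24 26 27 28 29 30 34 35 38

Square k = 1,…,20 (k and 41−k give the same square):
1²=1, 2²=4, 3²=9, 4²=16, 5²=25, 6²=36, 7²≡8, 8²≡23, 9²≡40, 10²≡18, 11²≡39, 12²≡21, 13²≡5, 14²≡32, 15²≡20, 16²≡10, 17²≡2, 18²≡37, 19²≡33, 20²≡31 (mod 41).
The residues are {1, 2, 4, 5, 8, 9, 10, 16, 18, 20, 21, 23, 25, 31, 32, 33, 36, 37, 39, 40}; the non-residues are the remaining 20 nonzero classes.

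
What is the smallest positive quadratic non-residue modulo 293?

(2/293) = −1, so 2 is the smallest positive non-residue mod 293.

2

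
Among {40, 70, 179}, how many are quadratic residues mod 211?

2

(40/211) = -1 → non-residue.
(70/211) = +1 → QR.
(179/211) = +1 → QR.
Total quadratic residues among the 3: 2.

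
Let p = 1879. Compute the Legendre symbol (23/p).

Reciprocity: 23 ≡ 3 and 1879 ≡ 3 (mod 4), so (23/1879) = −(1879/23).
Reduce top mod 23: now compute (16/23).
Pull out 2^4: since 23 ≡ 7 (mod 8), (2/23) = +1, so (2/23)^4 = +1.
Reached (1/23) = 1. Collecting the sign flips along the way, the symbol is -1.

-1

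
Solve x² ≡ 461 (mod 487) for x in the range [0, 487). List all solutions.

Since 487 ≡ 3 (mod 4), a square root of 461 is 461^((487+1)/4) = 461^122 mod 487.
Repeated squaring: 461^2≡189, 461^4≡170, 461^8≡167, 461^16≡130, 461^32≡342, 461^64≡84 (mod 487).
461^122 = 461^(64+32+16+8+2) ≡ 386 (mod 487).
Check: 386² = 148996 ≡ 461 (mod 487). The two roots are 101 and 386.

101, 386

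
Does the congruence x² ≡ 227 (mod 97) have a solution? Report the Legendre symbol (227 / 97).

First reduce: 227 ≡ 33 (mod 97).
Reciprocity: 33 ≡ 1 and 97 ≡ 1 (mod 4), so (33/97) = +(97/33).
Reduce top mod 33: now compute (31/33).
Reciprocity: 31 ≡ 3 and 33 ≡ 1 (mod 4), so (31/33) = +(33/31).
Reduce top mod 31: now compute (2/31).
Pull out 2: since 31 ≡ 7 (mod 8), (2/31) = +1.
Reached (1/31) = 1. Collecting the sign flips along the way, the symbol is +1.

1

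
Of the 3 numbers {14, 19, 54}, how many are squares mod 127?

1

(14/127) = -1 → non-residue.
(19/127) = +1 → QR.
(54/127) = -1 → non-residue.
Total quadratic residues among the 3: 1.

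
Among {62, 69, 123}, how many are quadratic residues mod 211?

3

(62/211) = +1 → QR.
(69/211) = +1 → QR.
(123/211) = +1 → QR.
Total quadratic residues among the 3: 3.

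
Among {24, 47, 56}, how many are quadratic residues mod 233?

(24/233) = -1 → non-residue.
(47/233) = -1 → non-residue.
(56/233) = +1 → QR.
Total quadratic residues among the 3: 1.

1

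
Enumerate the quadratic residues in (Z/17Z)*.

1, 2, 4, 8, 9, 13, 15, 16

Square k = 1,…,8 (k and 17−k give the same square):
1²=1, 2²=4, 3²=9, 4²=16, 5²≡8, 6²≡2, 7²≡15, 8²≡13 (mod 17).
So the quadratic residues mod 17 are {1, 2, 4, 8, 9, 13, 15, 16}.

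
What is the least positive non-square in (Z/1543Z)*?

(2/1543) = +1, so 2 is a residue.
(3/1543) = −1, so 3 is the smallest positive non-residue mod 1543.

3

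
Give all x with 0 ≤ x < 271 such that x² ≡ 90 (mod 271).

Since 271 ≡ 3 (mod 4), a square root of 90 is 90^((271+1)/4) = 90^68 mod 271.
Repeated squaring: 90^2≡241, 90^4≡87, 90^8≡252, 90^16≡90, 90^32≡241, 90^64≡87 (mod 271).
90^68 = 90^(64+4) ≡ 252 (mod 271).
Check: 252² = 63504 ≡ 90 (mod 271). The two roots are 19 and 252.

19, 252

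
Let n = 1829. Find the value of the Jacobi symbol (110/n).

-1

Pull out 2: since 1829 ≡ 5 (mod 8), (2/1829) = -1.
Reciprocity: 55 ≡ 3 and 1829 ≡ 1 (mod 4), so (55/1829) = +(1829/55).
Reduce top mod 55: now compute (14/55).
Pull out 2: since 55 ≡ 7 (mod 8), (2/55) = +1.
Reciprocity: 7 ≡ 3 and 55 ≡ 3 (mod 4), so (7/55) = −(55/7).
Reduce top mod 7: now compute (6/7).
Pull out 2: since 7 ≡ 7 (mod 8), (2/7) = +1.
Reciprocity: 3 ≡ 3 and 7 ≡ 3 (mod 4), so (3/7) = −(7/3).
Reduce top mod 3: now compute (1/3).
Reached (1/3) = 1. Collecting the sign flips along the way, the symbol is -1.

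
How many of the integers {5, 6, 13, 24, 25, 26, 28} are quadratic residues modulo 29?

(5/29) = +1 → QR.
(6/29) = +1 → QR.
(13/29) = +1 → QR.
(24/29) = +1 → QR.
(25/29) = +1 → QR.
(26/29) = -1 → non-residue.
(28/29) = +1 → QR.
Total quadratic residues among the 7: 6.

6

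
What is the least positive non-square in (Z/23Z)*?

5

(2/23) = +1, so 2 is a residue.
(3/23) = +1, so 3 is a residue.
(4/23) = +1, so 4 is a residue.
(5/23) = −1, so 5 is the smallest positive non-residue mod 23.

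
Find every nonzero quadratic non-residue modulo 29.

Square k = 1,…,14 (k and 29−k give the same square):
1²=1, 2²=4, 3²=9, 4²=16, 5²=25, 6²≡7, 7²≡20, 8²≡6, 9²≡23, 10²≡13, 11²≡5, 12²≡28, 13²≡24, 14²≡22 (mod 29).
The residues are {1, 4, 5, 6, 7, 9, 13, 16, 20, 22, 23, 24, 25, 28}; the non-residues are the remaining 14 nonzero classes.

2 3 8 10 11 12 14 15 17 18 19 21 26 27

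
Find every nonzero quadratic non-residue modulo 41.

Square k = 1,…,20 (k and 41−k give the same square):
1²=1, 2²=4, 3²=9, 4²=16, 5²=25, 6²=36, 7²≡8, 8²≡23, 9²≡40, 10²≡18, 11²≡39, 12²≡21, 13²≡5, 14²≡32, 15²≡20, 16²≡10, 17²≡2, 18²≡37, 19²≡33, 20²≡31 (mod 41).
The residues are {1, 2, 4, 5, 8, 9, 10, 16, 18, 20, 21, 23, 25, 31, 32, 33, 36, 37, 39, 40}; the non-residues are the remaining 20 nonzero classes.

3 6 7 11 12 13 14 15 17 19 22 24 26 27 28 29 30 34 35 38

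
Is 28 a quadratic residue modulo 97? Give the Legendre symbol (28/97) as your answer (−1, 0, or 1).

Pull out 2^2: since 97 ≡ 1 (mod 8), (2/97) = +1, so (2/97)^2 = +1.
Reciprocity: 7 ≡ 3 and 97 ≡ 1 (mod 4), so (7/97) = +(97/7).
Reduce top mod 7: now compute (6/7).
Pull out 2: since 7 ≡ 7 (mod 8), (2/7) = +1.
Reciprocity: 3 ≡ 3 and 7 ≡ 3 (mod 4), so (3/7) = −(7/3).
Reduce top mod 3: now compute (1/3).
Reached (1/3) = 1. Collecting the sign flips along the way, the symbol is -1.

-1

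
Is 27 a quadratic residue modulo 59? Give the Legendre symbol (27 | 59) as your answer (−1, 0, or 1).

1

Reciprocity: 27 ≡ 3 and 59 ≡ 3 (mod 4), so (27/59) = −(59/27).
Reduce top mod 27: now compute (5/27).
Reciprocity: 5 ≡ 1 and 27 ≡ 3 (mod 4), so (5/27) = +(27/5).
Reduce top mod 5: now compute (2/5).
Pull out 2: since 5 ≡ 5 (mod 8), (2/5) = -1.
Reached (1/5) = 1. Collecting the sign flips along the way, the symbol is +1.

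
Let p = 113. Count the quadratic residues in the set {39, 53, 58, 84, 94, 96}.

(39/113) = -1 → non-residue.
(53/113) = +1 → QR.
(58/113) = -1 → non-residue.
(84/113) = -1 → non-residue.
(94/113) = -1 → non-residue.
(96/113) = -1 → non-residue.
Total quadratic residues among the 6: 1.

1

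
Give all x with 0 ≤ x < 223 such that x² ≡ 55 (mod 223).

72, 151

Since 223 ≡ 3 (mod 4), a square root of 55 is 55^((223+1)/4) = 55^56 mod 223.
Repeated squaring: 55^2≡126, 55^4≡43, 55^8≡65, 55^16≡211, 55^32≡144 (mod 223).
55^56 = 55^(32+16+8) ≡ 72 (mod 223).
Check: 72² = 5184 ≡ 55 (mod 223). The two roots are 72 and 151.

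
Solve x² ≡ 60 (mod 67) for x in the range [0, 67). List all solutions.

Since 67 ≡ 3 (mod 4), a square root of 60 is 60^((67+1)/4) = 60^17 mod 67.
Repeated squaring: 60^2≡49, 60^4≡56, 60^8≡54, 60^16≡35 (mod 67).
60^17 = 60^(16+1) ≡ 23 (mod 67).
Check: 23² = 529 ≡ 60 (mod 67). The two roots are 23 and 44.

23, 44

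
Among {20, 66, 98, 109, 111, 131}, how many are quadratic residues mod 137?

2

(20/137) = -1 → non-residue.
(66/137) = -1 → non-residue.
(98/137) = +1 → QR.
(109/137) = +1 → QR.
(111/137) = -1 → non-residue.
(131/137) = -1 → non-residue.
Total quadratic residues among the 6: 2.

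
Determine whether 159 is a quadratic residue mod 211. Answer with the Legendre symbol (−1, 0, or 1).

-1

Euler's criterion: (159/211) ≡ 159^105 (mod 211).
159^2 ≡ 172 (mod 211)
159^4 ≡ 44 (mod 211)
159^8 ≡ 37 (mod 211)
159^16 ≡ 103 (mod 211)
159^32 ≡ 59 (mod 211)
159^64 ≡ 105 (mod 211)
159^105 = 159^(64+32+8+1) ≡ 210 (mod 211).
Result is 210 ≡ −1, so (159/211) = −1.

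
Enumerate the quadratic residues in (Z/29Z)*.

Square k = 1,…,14 (k and 29−k give the same square):
1²=1, 2²=4, 3²=9, 4²=16, 5²=25, 6²≡7, 7²≡20, 8²≡6, 9²≡23, 10²≡13, 11²≡5, 12²≡28, 13²≡24, 14²≡22 (mod 29).
So the quadratic residues mod 29 are {1, 4, 5, 6, 7, 9, 13, 16, 20, 22, 23, 24, 25, 28}.

1, 4, 5, 6, 7, 9, 13, 16, 20, 22, 23, 24, 25, 28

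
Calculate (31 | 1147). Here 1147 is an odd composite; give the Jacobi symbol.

Reciprocity: 31 ≡ 3 and 1147 ≡ 3 (mod 4), so (31/1147) = −(1147/31).
Reduce top mod 31: now compute (0/31).
Top reduces to 0: gcd > 1, so the symbol is 0.

0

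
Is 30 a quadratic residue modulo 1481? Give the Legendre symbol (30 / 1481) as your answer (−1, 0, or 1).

Pull out 2: since 1481 ≡ 1 (mod 8), (2/1481) = +1.
Reciprocity: 15 ≡ 3 and 1481 ≡ 1 (mod 4), so (15/1481) = +(1481/15).
Reduce top mod 15: now compute (11/15).
Reciprocity: 11 ≡ 3 and 15 ≡ 3 (mod 4), so (11/15) = −(15/11).
Reduce top mod 11: now compute (4/11).
Pull out 2^2: since 11 ≡ 3 (mod 8), (2/11) = -1, so (2/11)^2 = +1.
Reached (1/11) = 1. Collecting the sign flips along the way, the symbol is -1.

-1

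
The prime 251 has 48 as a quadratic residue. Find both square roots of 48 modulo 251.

Since 251 ≡ 3 (mod 4), a square root of 48 is 48^((251+1)/4) = 48^63 mod 251.
Repeated squaring: 48^2≡45, 48^4≡17, 48^8≡38, 48^16≡189, 48^32≡79 (mod 251).
48^63 = 48^(32+16+8+4+2+1) ≡ 198 (mod 251).
Check: 198² = 39204 ≡ 48 (mod 251). The two roots are 53 and 198.

53, 198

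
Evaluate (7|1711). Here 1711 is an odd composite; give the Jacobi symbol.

1

Reciprocity: 7 ≡ 3 and 1711 ≡ 3 (mod 4), so (7/1711) = −(1711/7).
Reduce top mod 7: now compute (3/7).
Reciprocity: 3 ≡ 3 and 7 ≡ 3 (mod 4), so (3/7) = −(7/3).
Reduce top mod 3: now compute (1/3).
Reached (1/3) = 1. Collecting the sign flips along the way, the symbol is +1.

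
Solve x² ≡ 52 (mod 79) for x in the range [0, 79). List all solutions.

17, 62

Since 79 ≡ 3 (mod 4), a square root of 52 is 52^((79+1)/4) = 52^20 mod 79.
Repeated squaring: 52^2≡18, 52^4≡8, 52^8≡64, 52^16≡67 (mod 79).
52^20 = 52^(16+4) ≡ 62 (mod 79).
Check: 62² = 3844 ≡ 52 (mod 79). The two roots are 17 and 62.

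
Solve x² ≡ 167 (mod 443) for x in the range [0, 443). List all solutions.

Since 443 ≡ 3 (mod 4), a square root of 167 is 167^((443+1)/4) = 167^111 mod 443.
Repeated squaring: 167^2≡423, 167^4≡400, 167^8≡77, 167^16≡170, 167^32≡105, 167^64≡393 (mod 443).
167^111 = 167^(64+32+8+4+2+1) ≡ 229 (mod 443).
Check: 229² = 52441 ≡ 167 (mod 443). The two roots are 214 and 229.

214, 229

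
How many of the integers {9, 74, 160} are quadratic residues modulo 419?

1

(9/419) = +1 → QR.
(74/419) = -1 → non-residue.
(160/419) = -1 → non-residue.
Total quadratic residues among the 3: 1.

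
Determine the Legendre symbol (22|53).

Euler's criterion: (22/53) ≡ 22^26 (mod 53).
22^2 ≡ 7 (mod 53)
22^4 ≡ 49 (mod 53)
22^8 ≡ 16 (mod 53)
22^16 ≡ 44 (mod 53)
22^26 = 22^(16+8+2) ≡ 52 (mod 53).
Result is 52 ≡ −1, so (22/53) = −1.

-1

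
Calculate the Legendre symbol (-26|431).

Euler's criterion: (-26/431) ≡ 405^215 (mod 431).
405^2 ≡ 245 (mod 431)
405^4 ≡ 116 (mod 431)
405^8 ≡ 95 (mod 431)
405^16 ≡ 405 (mod 431)
405^32 ≡ 245 (mod 431)
405^64 ≡ 116 (mod 431)
405^128 ≡ 95 (mod 431)
405^215 = 405^(128+64+16+4+2+1) ≡ 1 (mod 431).
Result is 1, so (-26/431) = 1.

1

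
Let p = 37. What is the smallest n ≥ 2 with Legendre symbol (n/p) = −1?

(2/37) = −1, so 2 is the smallest positive non-residue mod 37.

2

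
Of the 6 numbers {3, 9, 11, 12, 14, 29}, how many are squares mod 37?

4

(3/37) = +1 → QR.
(9/37) = +1 → QR.
(11/37) = +1 → QR.
(12/37) = +1 → QR.
(14/37) = -1 → non-residue.
(29/37) = -1 → non-residue.
Total quadratic residues among the 6: 4.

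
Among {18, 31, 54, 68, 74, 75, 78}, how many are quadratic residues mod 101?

4

(18/101) = -1 → non-residue.
(31/101) = +1 → QR.
(54/101) = +1 → QR.
(68/101) = +1 → QR.
(74/101) = -1 → non-residue.
(75/101) = -1 → non-residue.
(78/101) = +1 → QR.
Total quadratic residues among the 7: 4.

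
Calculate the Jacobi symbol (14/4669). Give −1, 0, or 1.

Pull out 2: since 4669 ≡ 5 (mod 8), (2/4669) = -1.
Reciprocity: 7 ≡ 3 and 4669 ≡ 1 (mod 4), so (7/4669) = +(4669/7).
Reduce top mod 7: now compute (0/7).
Top reduces to 0: gcd > 1, so the symbol is 0.

0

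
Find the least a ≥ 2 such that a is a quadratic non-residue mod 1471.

(2/1471) = +1, so 2 is a residue.
(3/1471) = −1, so 3 is the smallest positive non-residue mod 1471.

3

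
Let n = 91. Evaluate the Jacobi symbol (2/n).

-1

Pull out 2: since 91 ≡ 3 (mod 8), (2/91) = -1.
Reached (1/91) = 1. Collecting the sign flips along the way, the symbol is -1.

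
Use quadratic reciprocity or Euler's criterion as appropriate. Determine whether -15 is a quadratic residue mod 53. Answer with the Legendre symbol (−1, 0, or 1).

First reduce: -15 ≡ 38 (mod 53).
Pull out 2: since 53 ≡ 5 (mod 8), (2/53) = -1.
Reciprocity: 19 ≡ 3 and 53 ≡ 1 (mod 4), so (19/53) = +(53/19).
Reduce top mod 19: now compute (15/19).
Reciprocity: 15 ≡ 3 and 19 ≡ 3 (mod 4), so (15/19) = −(19/15).
Reduce top mod 15: now compute (4/15).
Pull out 2^2: since 15 ≡ 7 (mod 8), (2/15) = +1, so (2/15)^2 = +1.
Reached (1/15) = 1. Collecting the sign flips along the way, the symbol is +1.

1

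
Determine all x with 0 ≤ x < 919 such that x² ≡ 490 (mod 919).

Since 919 ≡ 3 (mod 4), a square root of 490 is 490^((919+1)/4) = 490^230 mod 919.
Repeated squaring: 490^2≡241, 490^4≡184, 490^8≡772, 490^16≡472, 490^32≡386, 490^64≡118, 490^128≡139 (mod 919).
490^230 = 490^(128+64+32+4+2) ≡ 637 (mod 919).
Check: 637² = 405769 ≡ 490 (mod 919). The two roots are 282 and 637.

282, 637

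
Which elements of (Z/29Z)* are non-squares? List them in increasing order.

Square k = 1,…,14 (k and 29−k give the same square):
1²=1, 2²=4, 3²=9, 4²=16, 5²=25, 6²≡7, 7²≡20, 8²≡6, 9²≡23, 10²≡13, 11²≡5, 12²≡28, 13²≡24, 14²≡22 (mod 29).
The residues are {1, 4, 5, 6, 7, 9, 13, 16, 20, 22, 23, 24, 25, 28}; the non-residues are the remaining 14 nonzero classes.

2 3 8 10 11 12 14 15 17 18 19 21 26 27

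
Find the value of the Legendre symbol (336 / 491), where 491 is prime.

-1

Euler's criterion: (336/491) ≡ 336^245 (mod 491).
336^2 ≡ 457 (mod 491)
336^4 ≡ 174 (mod 491)
336^8 ≡ 325 (mod 491)
336^16 ≡ 60 (mod 491)
336^32 ≡ 163 (mod 491)
336^64 ≡ 55 (mod 491)
336^128 ≡ 79 (mod 491)
336^245 = 336^(128+64+32+16+4+1) ≡ 490 (mod 491).
Result is 490 ≡ −1, so (336/491) = −1.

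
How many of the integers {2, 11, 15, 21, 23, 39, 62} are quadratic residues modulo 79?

(2/79) = +1 → QR.
(11/79) = +1 → QR.
(15/79) = -1 → non-residue.
(21/79) = +1 → QR.
(23/79) = +1 → QR.
(39/79) = -1 → non-residue.
(62/79) = +1 → QR.
Total quadratic residues among the 7: 5.

5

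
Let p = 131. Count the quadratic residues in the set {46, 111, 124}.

(46/131) = +1 → QR.
(111/131) = -1 → non-residue.
(124/131) = -1 → non-residue.
Total quadratic residues among the 3: 1.

1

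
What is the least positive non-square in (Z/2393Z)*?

3

(2/2393) = +1, so 2 is a residue.
(3/2393) = −1, so 3 is the smallest positive non-residue mod 2393.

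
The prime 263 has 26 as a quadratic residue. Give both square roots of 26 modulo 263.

Since 263 ≡ 3 (mod 4), a square root of 26 is 26^((263+1)/4) = 26^66 mod 263.
Repeated squaring: 26^2≡150, 26^4≡145, 26^8≡248, 26^16≡225, 26^32≡129, 26^64≡72 (mod 263).
26^66 = 26^(64+2) ≡ 17 (mod 263).
Check: 17² = 289 ≡ 26 (mod 263). The two roots are 17 and 246.

17, 246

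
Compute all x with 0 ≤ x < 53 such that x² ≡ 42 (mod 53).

53 ≡ 1 (mod 4), so we find a root by search.
Trying successive values, 25² = 625 ≡ 42 (mod 53). The other root is 53 − 25 = 28.

25, 28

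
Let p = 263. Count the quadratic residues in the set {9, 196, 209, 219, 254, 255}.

(9/263) = +1 → QR.
(196/263) = +1 → QR.
(209/263) = -1 → non-residue.
(219/263) = -1 → non-residue.
(254/263) = -1 → non-residue.
(255/263) = -1 → non-residue.
Total quadratic residues among the 6: 2.

2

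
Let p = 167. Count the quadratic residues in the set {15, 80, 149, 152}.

(15/167) = -1 → non-residue.
(80/167) = -1 → non-residue.
(149/167) = -1 → non-residue.
(152/167) = +1 → QR.
Total quadratic residues among the 4: 1.

1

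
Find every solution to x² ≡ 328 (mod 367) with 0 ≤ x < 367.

Since 367 ≡ 3 (mod 4), a square root of 328 is 328^((367+1)/4) = 328^92 mod 367.
Repeated squaring: 328^2≡53, 328^4≡240, 328^8≡348, 328^16≡361, 328^32≡36, 328^64≡195 (mod 367).
328^92 = 328^(64+16+8+4) ≡ 121 (mod 367).
Check: 121² = 14641 ≡ 328 (mod 367). The two roots are 121 and 246.

121, 246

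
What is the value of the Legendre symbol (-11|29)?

-1

First reduce: -11 ≡ 18 (mod 29).
Pull out 2: since 29 ≡ 5 (mod 8), (2/29) = -1.
Reciprocity: 9 ≡ 1 and 29 ≡ 1 (mod 4), so (9/29) = +(29/9).
Reduce top mod 9: now compute (2/9).
Pull out 2: since 9 ≡ 1 (mod 8), (2/9) = +1.
Reached (1/9) = 1. Collecting the sign flips along the way, the symbol is -1.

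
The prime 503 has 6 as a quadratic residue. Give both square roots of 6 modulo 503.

Since 503 ≡ 3 (mod 4), a square root of 6 is 6^((503+1)/4) = 6^126 mod 503.
Repeated squaring: 6^2≡36, 6^4≡290, 6^8≡99, 6^16≡244, 6^32≡182, 6^64≡429 (mod 503).
6^126 = 6^(64+32+16+8+4+2) ≡ 208 (mod 503).
Check: 208² = 43264 ≡ 6 (mod 503). The two roots are 208 and 295.

208, 295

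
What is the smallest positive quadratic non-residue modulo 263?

(2/263) = +1, so 2 is a residue.
(3/263) = +1, so 3 is a residue.
(4/263) = +1, so 4 is a residue.
(5/263) = −1, so 5 is the smallest positive non-residue mod 263.

5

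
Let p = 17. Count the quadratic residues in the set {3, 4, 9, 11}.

2

(3/17) = -1 → non-residue.
(4/17) = +1 → QR.
(9/17) = +1 → QR.
(11/17) = -1 → non-residue.
Total quadratic residues among the 4: 2.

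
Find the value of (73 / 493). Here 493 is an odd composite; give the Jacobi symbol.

1

Reciprocity: 73 ≡ 1 and 493 ≡ 1 (mod 4), so (73/493) = +(493/73).
Reduce top mod 73: now compute (55/73).
Reciprocity: 55 ≡ 3 and 73 ≡ 1 (mod 4), so (55/73) = +(73/55).
Reduce top mod 55: now compute (18/55).
Pull out 2: since 55 ≡ 7 (mod 8), (2/55) = +1.
Reciprocity: 9 ≡ 1 and 55 ≡ 3 (mod 4), so (9/55) = +(55/9).
Reduce top mod 9: now compute (1/9).
Reached (1/9) = 1. Collecting the sign flips along the way, the symbol is +1.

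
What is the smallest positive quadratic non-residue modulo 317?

2

(2/317) = −1, so 2 is the smallest positive non-residue mod 317.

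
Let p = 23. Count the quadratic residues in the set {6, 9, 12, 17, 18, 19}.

4

(6/23) = +1 → QR.
(9/23) = +1 → QR.
(12/23) = +1 → QR.
(17/23) = -1 → non-residue.
(18/23) = +1 → QR.
(19/23) = -1 → non-residue.
Total quadratic residues among the 6: 4.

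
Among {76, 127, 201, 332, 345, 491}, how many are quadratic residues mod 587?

4

(76/587) = -1 → non-residue.
(127/587) = -1 → non-residue.
(201/587) = +1 → QR.
(332/587) = +1 → QR.
(345/587) = +1 → QR.
(491/587) = +1 → QR.
Total quadratic residues among the 6: 4.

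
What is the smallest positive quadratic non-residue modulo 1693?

2

(2/1693) = −1, so 2 is the smallest positive non-residue mod 1693.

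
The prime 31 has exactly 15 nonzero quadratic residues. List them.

1, 2, 4, 5, 7, 8, 9, 10, 14, 16, 18, 19, 20, 25, 28

Square k = 1,…,15 (k and 31−k give the same square):
1²=1, 2²=4, 3²=9, 4²=16, 5²=25, 6²≡5, 7²≡18, 8²≡2, 9²≡19, 10²≡7, 11²≡28, 12²≡20, 13²≡14, 14²≡10, 15²≡8 (mod 31).
So the quadratic residues mod 31 are {1, 2, 4, 5, 7, 8, 9, 10, 14, 16, 18, 19, 20, 25, 28}.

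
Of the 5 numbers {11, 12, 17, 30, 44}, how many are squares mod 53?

(11/53) = +1 → QR.
(12/53) = -1 → non-residue.
(17/53) = +1 → QR.
(30/53) = -1 → non-residue.
(44/53) = +1 → QR.
Total quadratic residues among the 5: 3.

3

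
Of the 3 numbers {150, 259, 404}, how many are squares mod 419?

1

(150/419) = -1 → non-residue.
(259/419) = +1 → QR.
(404/419) = -1 → non-residue.
Total quadratic residues among the 3: 1.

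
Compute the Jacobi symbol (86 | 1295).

1

Pull out 2: since 1295 ≡ 7 (mod 8), (2/1295) = +1.
Reciprocity: 43 ≡ 3 and 1295 ≡ 3 (mod 4), so (43/1295) = −(1295/43).
Reduce top mod 43: now compute (5/43).
Reciprocity: 5 ≡ 1 and 43 ≡ 3 (mod 4), so (5/43) = +(43/5).
Reduce top mod 5: now compute (3/5).
Reciprocity: 3 ≡ 3 and 5 ≡ 1 (mod 4), so (3/5) = +(5/3).
Reduce top mod 3: now compute (2/3).
Pull out 2: since 3 ≡ 3 (mod 8), (2/3) = -1.
Reached (1/3) = 1. Collecting the sign flips along the way, the symbol is +1.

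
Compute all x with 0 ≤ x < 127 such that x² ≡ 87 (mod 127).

50, 77

Since 127 ≡ 3 (mod 4), a square root of 87 is 87^((127+1)/4) = 87^32 mod 127.
Repeated squaring: 87^2≡76, 87^4≡61, 87^8≡38, 87^16≡47, 87^32≡50 (mod 127).
87^32 = 87^(32) ≡ 50 (mod 127).
Check: 50² = 2500 ≡ 87 (mod 127). The two roots are 50 and 77.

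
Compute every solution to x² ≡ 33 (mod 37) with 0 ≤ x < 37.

37 ≡ 1 (mod 4), so we find a root by search.
Trying successive values, 12² = 144 ≡ 33 (mod 37). The other root is 37 − 12 = 25.

12, 25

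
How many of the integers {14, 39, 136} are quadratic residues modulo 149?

1

(14/149) = -1 → non-residue.
(39/149) = +1 → QR.
(136/149) = -1 → non-residue.
Total quadratic residues among the 3: 1.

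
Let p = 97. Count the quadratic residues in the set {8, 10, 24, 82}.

2

(8/97) = +1 → QR.
(10/97) = -1 → non-residue.
(24/97) = +1 → QR.
(82/97) = -1 → non-residue.
Total quadratic residues among the 4: 2.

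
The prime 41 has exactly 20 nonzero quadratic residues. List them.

Square k = 1,…,20 (k and 41−k give the same square):
1²=1, 2²=4, 3²=9, 4²=16, 5²=25, 6²=36, 7²≡8, 8²≡23, 9²≡40, 10²≡18, 11²≡39, 12²≡21, 13²≡5, 14²≡32, 15²≡20, 16²≡10, 17²≡2, 18²≡37, 19²≡33, 20²≡31 (mod 41).
So the quadratic residues mod 41 are {1, 2, 4, 5, 8, 9, 10, 16, 18, 20, 21, 23, 25, 31, 32, 33, 36, 37, 39, 40}.

1 2 4 5 8 9 10 16 18 20 21 23 25 31 32 33 36 37 39 40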